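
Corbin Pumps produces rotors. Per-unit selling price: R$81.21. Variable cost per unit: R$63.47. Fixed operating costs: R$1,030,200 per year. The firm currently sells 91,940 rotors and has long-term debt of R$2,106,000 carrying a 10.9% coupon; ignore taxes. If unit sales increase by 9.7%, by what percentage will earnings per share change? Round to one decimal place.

+42.6%

Total contribution margin = 91,940 × R$17.74 = R$1,631,015.60.
EBIT = R$1,631,015.60 − R$1,030,200 = R$600,815.60.
Interest = R$229,554.00, so EBIT − I = R$371,261.60.
Degree of combined leverage = contribution ÷ (EBIT − I) = R$1,631,015.60 ÷ R$371,261.60 = 4.3932.
EPS therefore changes by 4.3932 × (+9.7%) = +42.6%.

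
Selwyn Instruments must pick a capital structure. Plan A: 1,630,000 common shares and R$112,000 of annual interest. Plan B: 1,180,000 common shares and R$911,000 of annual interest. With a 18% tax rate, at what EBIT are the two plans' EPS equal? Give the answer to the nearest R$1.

Set EPS_A = EPS_B: (EBIT − R$112,000)(1 − 0.18) ÷ 1,630,000 = (EBIT − R$911,000)(1 − 0.18) ÷ 1,180,000.
Cancelling (1 − t) and cross-multiplying: 1,180,000·(EBIT − 112,000) = 1,630,000·(EBIT − 911,000).
EBIT × (1,630,000 − 1,180,000) = 911,000 × 1,630,000 − 112,000 × 1,180,000 = 1,352,770,000,000, so EBIT = 1,352,770,000,000 ÷ 450,000 = 3,006,155.56.

R$3,006,156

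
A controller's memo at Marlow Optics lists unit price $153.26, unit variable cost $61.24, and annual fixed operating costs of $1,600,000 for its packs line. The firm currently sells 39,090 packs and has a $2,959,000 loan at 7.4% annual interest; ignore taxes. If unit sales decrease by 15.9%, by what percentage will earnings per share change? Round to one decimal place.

At 39,090 units, contribution = 39,090 × $92.02 = $3,597,061.80.
Subtracting fixed costs: EBIT = $3,597,061.80 − $1,600,000 = $1,997,061.80.
Interest = $218,966.00, so EBIT − I = $1,778,095.80.
Degree of combined leverage = contribution ÷ (EBIT − I) = $3,597,061.80 ÷ $1,778,095.80 = 2.0230.
EPS therefore changes by 2.0230 × (-15.9%) = -32.2%.

-32.2%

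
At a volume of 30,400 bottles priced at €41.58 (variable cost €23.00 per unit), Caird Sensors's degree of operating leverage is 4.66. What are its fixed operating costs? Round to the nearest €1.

€443,623

At 30,400 units, contribution = 30,400 × €18.58 = €564,832.00.
DOL = contribution / EBIT, so EBIT = €564,832.00 / 4.66 = €121,208.58.
And FC = contribution − EBIT = €564,832.00 − €121,208.58 = €443,623.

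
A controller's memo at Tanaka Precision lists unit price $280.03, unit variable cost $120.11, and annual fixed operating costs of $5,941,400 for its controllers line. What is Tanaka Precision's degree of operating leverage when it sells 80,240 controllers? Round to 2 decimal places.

At 80,240 units, contribution = 80,240 × $159.92 = $12,831,980.80.
Subtracting fixed costs: EBIT = $12,831,980.80 − $5,941,400 = $6,890,580.80.
So DOL = total CM / EBIT = $12,831,980.80 / $6,890,580.80 = 1.8622.

1.86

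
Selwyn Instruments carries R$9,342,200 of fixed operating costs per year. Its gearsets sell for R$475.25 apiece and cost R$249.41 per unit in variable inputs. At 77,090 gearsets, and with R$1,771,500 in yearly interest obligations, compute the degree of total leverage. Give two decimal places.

At 77,090 units, contribution = 77,090 × R$225.84 = R$17,410,005.60.
Subtracting fixed costs: EBIT = R$17,410,005.60 − R$9,342,200 = R$8,067,805.60. Interest = R$1,771,500.00, so EBIT − I = R$6,296,305.60.
Degree of total leverage = total CM / (EBIT − interest) = R$17,410,005.60 / R$6,296,305.60 = 2.7651.

2.77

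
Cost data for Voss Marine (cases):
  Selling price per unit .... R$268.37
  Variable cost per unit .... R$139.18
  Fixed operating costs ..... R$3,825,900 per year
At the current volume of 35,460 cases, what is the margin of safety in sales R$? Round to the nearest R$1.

R$1,568,751

Each unit contributes R$268.37 − R$139.18 = R$129.19. Break-even units = R$3,825,900 ÷ R$129.19 = 29,614.52; break-even revenue = 29,614.52 × R$268.37 = R$7,947,649.07.
Current sales = 35,460 × R$268.37 = R$9,516,400.20.
Margin of safety = R$9,516,400.20 − R$7,947,649.07 = R$1,568,751.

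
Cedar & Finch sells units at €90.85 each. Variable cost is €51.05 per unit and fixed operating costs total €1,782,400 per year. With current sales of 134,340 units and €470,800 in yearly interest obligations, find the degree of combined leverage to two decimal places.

1.73

Total contribution margin = 134,340 × €39.80 = €5,346,732.00.
EBIT = €5,346,732.00 − €1,782,400 = €3,564,332.00. Interest = €470,800.00.
DOL = €5,346,732.00 ÷ €3,564,332.00 = 1.5001; DFL = €3,564,332.00 ÷ €3,093,532.00 = 1.1522.
Combined leverage = 1.5001 × 1.1522 = 1.7284.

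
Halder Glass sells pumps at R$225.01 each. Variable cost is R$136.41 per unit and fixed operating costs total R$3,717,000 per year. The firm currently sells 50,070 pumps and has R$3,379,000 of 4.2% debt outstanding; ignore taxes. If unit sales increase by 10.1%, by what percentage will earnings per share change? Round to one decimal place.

+77.6%

Contribution at this volume is 50,070 × R$88.60 = R$4,436,202.00.
Operating income = contribution − fixed costs = R$4,436,202.00 − R$3,717,000 = R$719,202.00.
Interest = R$141,918.00, so EBIT − I = R$577,284.00.
DCL = total CM / (EBIT − I) = R$4,436,202.00 / R$577,284.00 = 7.6846.
EPS therefore changes by 7.6846 × (+10.1%) = +77.6%.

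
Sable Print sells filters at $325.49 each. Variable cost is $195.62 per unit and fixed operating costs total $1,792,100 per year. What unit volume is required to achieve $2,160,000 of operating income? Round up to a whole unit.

Unit CM = price − variable cost = $325.49 − $195.62 = $129.87.
Required volume = (fixed costs + target profit) ÷ CM = ($1,792,100 + $2,160,000) ÷ $129.87 = 30,431.20, so 30,432 filters.

30,432 filters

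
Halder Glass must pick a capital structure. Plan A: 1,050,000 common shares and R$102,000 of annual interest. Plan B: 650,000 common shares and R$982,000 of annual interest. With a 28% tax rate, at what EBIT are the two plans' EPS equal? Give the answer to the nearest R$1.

R$2,412,000

Set EPS_A = EPS_B: (EBIT − R$102,000)(1 − 0.28) ÷ 1,050,000 = (EBIT − R$982,000)(1 − 0.28) ÷ 650,000.
Cancelling (1 − t) and cross-multiplying: 650,000·(EBIT − 102,000) = 1,050,000·(EBIT − 982,000).
Solving, EBIT = (982,000·1,050,000 − 102,000·650,000) / (1,050,000 − 650,000) = 964,800,000,000 / 400,000 = 2,412,000.00.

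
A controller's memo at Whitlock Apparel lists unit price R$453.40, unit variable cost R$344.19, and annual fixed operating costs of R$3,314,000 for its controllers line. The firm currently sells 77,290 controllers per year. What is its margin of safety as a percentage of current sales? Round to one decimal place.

Unit CM = price − variable cost = R$453.40 − R$344.19 = R$109.21. Break-even units = R$3,314,000 ÷ R$109.21 = 30,345.21; break-even revenue = 30,345.21 × R$453.40 = R$13,758,516.62.
Current sales = 77,290 × R$453.40 = R$35,043,286.00.
Margin of safety = (R$35,043,286.00 − R$13,758,516.62) ÷ R$35,043,286.00 = 60.7%.

60.7%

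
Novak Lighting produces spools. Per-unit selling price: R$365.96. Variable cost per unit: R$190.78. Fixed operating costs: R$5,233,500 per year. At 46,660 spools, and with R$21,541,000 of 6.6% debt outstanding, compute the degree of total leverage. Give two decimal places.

5.38

At 46,660 units, contribution = 46,660 × R$175.18 = R$8,173,898.80.
Operating income = contribution − fixed costs = R$8,173,898.80 − R$5,233,500 = R$2,940,398.80. Interest = R$1,421,706.00, so EBIT − I = R$1,518,692.80.
DCL = contribution ÷ (EBIT − I) = R$8,173,898.80 ÷ R$1,518,692.80 = 5.3822.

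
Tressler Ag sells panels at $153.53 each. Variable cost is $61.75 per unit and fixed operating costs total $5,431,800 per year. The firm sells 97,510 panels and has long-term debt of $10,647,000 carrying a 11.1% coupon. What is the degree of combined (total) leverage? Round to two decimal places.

Contribution at this volume is 97,510 × $91.78 = $8,949,467.80.
Subtracting fixed costs: EBIT = $8,949,467.80 − $5,431,800 = $3,517,667.80. Interest = $1,181,817.00.
DOL = $8,949,467.80 ÷ $3,517,667.80 = 2.5441; DFL = $3,517,667.80 ÷ $2,335,850.80 = 1.5059.
Combined leverage = 2.5441 × 1.5059 = 3.8312.

3.83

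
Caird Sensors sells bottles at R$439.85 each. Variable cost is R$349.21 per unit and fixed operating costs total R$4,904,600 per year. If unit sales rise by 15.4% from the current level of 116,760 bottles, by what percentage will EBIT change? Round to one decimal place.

Contribution at this volume is 116,760 × R$90.64 = R$10,583,126.40.
Subtracting fixed costs: EBIT = R$10,583,126.40 − R$4,904,600 = R$5,678,526.40.
So DOL = total CM / EBIT = R$10,583,126.40 / R$5,678,526.40 = 1.8637.
%ΔEBIT = DOL × %ΔSales = 1.8637 × +15.4% = +28.7%.

+28.7%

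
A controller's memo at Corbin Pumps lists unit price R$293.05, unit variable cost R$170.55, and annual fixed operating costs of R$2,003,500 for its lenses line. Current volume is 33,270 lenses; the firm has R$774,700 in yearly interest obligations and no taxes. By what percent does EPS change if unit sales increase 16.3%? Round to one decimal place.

+51.2%

Contribution at this volume is 33,270 × R$122.50 = R$4,075,575.00.
EBIT = R$4,075,575.00 − R$2,003,500 = R$2,072,075.00.
After interest of R$774,700.00, pre-tax earnings = R$1,297,375.00.
DCL = total CM / (EBIT − I) = R$4,075,575.00 / R$1,297,375.00 = 3.1414.
%ΔEPS = DCL × %ΔSales = 3.1414 × +16.3% = +51.2%.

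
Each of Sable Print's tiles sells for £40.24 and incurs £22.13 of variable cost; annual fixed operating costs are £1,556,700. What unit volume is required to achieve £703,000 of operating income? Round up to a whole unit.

Contribution margin per unit = £40.24 − £22.13 = £18.11.
Required volume = (fixed costs + target profit) ÷ CM = (£1,556,700 + £703,000) ÷ £18.11 = 124,776.37, so 124,777 tiles.

124,777 tiles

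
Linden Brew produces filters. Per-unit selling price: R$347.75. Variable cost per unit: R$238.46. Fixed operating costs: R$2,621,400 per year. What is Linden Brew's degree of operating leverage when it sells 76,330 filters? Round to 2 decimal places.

1.46

Contribution at this volume is 76,330 × R$109.29 = R$8,342,105.70.
Subtracting fixed costs: EBIT = R$8,342,105.70 − R$2,621,400 = R$5,720,705.70.
Degree of operating leverage = R$8,342,105.70 / R$5,720,705.70 = 1.4582.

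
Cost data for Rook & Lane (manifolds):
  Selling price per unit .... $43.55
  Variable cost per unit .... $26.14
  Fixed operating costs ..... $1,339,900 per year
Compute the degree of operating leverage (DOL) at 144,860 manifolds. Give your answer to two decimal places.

2.13

Total contribution margin = 144,860 × $17.41 = $2,522,012.60.
Operating income = contribution − fixed costs = $2,522,012.60 − $1,339,900 = $1,182,112.60.
Degree of operating leverage = $2,522,012.60 / $1,182,112.60 = 2.1335.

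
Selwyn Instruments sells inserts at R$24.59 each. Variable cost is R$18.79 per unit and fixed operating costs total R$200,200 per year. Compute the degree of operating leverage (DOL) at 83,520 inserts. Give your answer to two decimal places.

1.70

Contribution at this volume is 83,520 × R$5.80 = R$484,416.00.
Subtracting fixed costs: EBIT = R$484,416.00 − R$200,200 = R$284,216.00.
DOL = contribution ÷ EBIT = R$484,416.00 ÷ R$284,216.00 = 1.7044.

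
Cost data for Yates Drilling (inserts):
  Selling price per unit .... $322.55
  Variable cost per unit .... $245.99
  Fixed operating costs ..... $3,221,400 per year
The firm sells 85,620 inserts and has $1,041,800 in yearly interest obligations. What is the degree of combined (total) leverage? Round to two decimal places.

Contribution at this volume is 85,620 × $76.56 = $6,555,067.20.
EBIT = $6,555,067.20 − $3,221,400 = $3,333,667.20. Interest = $1,041,800.00, so EBIT − I = $2,291,867.20.
Degree of total leverage = total CM / (EBIT − interest) = $6,555,067.20 / $2,291,867.20 = 2.8601.

2.86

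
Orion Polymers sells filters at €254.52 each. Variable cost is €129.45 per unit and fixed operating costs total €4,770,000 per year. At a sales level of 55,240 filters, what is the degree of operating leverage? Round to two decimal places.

At 55,240 units, contribution = 55,240 × €125.07 = €6,908,866.80.
EBIT = €6,908,866.80 − €4,770,000 = €2,138,866.80.
So DOL = total CM / EBIT = €6,908,866.80 / €2,138,866.80 = 3.2302.

3.23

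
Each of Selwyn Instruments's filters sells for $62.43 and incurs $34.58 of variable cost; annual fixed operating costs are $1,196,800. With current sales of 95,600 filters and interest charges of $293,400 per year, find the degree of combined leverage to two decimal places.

2.27

Total contribution margin = 95,600 × $27.85 = $2,662,460.00.
EBIT = $2,662,460.00 − $1,196,800 = $1,465,660.00. Interest = $293,400.00, so EBIT − I = $1,172,260.00.
Degree of total leverage = total CM / (EBIT − interest) = $2,662,460.00 / $1,172,260.00 = 2.2712.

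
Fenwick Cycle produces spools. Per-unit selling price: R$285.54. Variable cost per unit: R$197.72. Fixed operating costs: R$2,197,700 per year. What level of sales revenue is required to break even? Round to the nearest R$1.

R$7,145,653

CM per unit = R$285.54 − R$197.72 = R$87.82; CM ratio = R$87.82 / R$285.54 = 0.3076.
Break-even sales = FC ÷ CM ratio = R$2,197,700 × R$285.54 / R$87.82 = R$7,145,653.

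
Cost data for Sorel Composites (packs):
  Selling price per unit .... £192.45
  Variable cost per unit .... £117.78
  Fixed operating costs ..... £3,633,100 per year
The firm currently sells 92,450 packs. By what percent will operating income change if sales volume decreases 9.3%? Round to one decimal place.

Contribution at this volume is 92,450 × £74.67 = £6,903,241.50.
EBIT = £6,903,241.50 − £3,633,100 = £3,270,141.50.
Degree of operating leverage = £6,903,241.50 / £3,270,141.50 = 2.1110.
So EBIT moves 2.1110 × (-9.3%) = -19.6%.

-19.6%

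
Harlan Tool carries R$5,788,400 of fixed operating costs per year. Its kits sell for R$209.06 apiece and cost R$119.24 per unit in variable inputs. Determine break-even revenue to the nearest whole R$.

R$13,472,756

CM per unit = R$209.06 − R$119.24 = R$89.82; CM ratio = R$89.82 / R$209.06 = 0.4296.
Break-even revenue = fixed costs × price ÷ CM = R$5,788,400 × R$209.06 ÷ R$89.82 = R$13,472,756.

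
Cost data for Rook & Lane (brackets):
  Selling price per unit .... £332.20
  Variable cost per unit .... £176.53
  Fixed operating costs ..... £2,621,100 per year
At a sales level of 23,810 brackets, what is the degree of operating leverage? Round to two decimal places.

3.41

Total contribution margin = 23,810 × £155.67 = £3,706,502.70.
Subtracting fixed costs: EBIT = £3,706,502.70 − £2,621,100 = £1,085,402.70.
Degree of operating leverage = £3,706,502.70 / £1,085,402.70 = 3.4149.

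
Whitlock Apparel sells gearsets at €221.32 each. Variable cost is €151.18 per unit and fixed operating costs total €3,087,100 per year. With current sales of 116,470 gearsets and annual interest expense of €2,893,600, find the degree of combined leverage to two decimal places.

Contribution at this volume is 116,470 × €70.14 = €8,169,205.80.
Operating income = contribution − fixed costs = €8,169,205.80 − €3,087,100 = €5,082,105.80. Interest = €2,893,600.00.
DOL = €8,169,205.80 ÷ €5,082,105.80 = 1.6074; DFL = €5,082,105.80 ÷ €2,188,505.80 = 2.3222.
Combined leverage = 1.6074 × 2.3222 = 3.7327.

3.73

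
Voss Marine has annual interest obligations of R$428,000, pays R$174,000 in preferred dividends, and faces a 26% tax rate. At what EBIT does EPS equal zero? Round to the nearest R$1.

Preferred dividends are paid after tax, so their pre-tax equivalent is R$174,000 ÷ (1 − 0.26) = R$235,135.14.
EPS = 0 when EBIT covers interest plus the pre-tax preferred burden: R$428,000 + R$235,135.14 = R$663,135.14.

R$663,135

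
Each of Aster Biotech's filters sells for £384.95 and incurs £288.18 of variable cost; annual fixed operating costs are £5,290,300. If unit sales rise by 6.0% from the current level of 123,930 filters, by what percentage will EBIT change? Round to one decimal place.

Contribution at this volume is 123,930 × £96.77 = £11,992,706.10.
Operating income = contribution − fixed costs = £11,992,706.10 − £5,290,300 = £6,702,406.10.
Degree of operating leverage = £11,992,706.10 / £6,702,406.10 = 1.7893.
So EBIT moves 1.7893 × (+6.0%) = +10.7%.

+10.7%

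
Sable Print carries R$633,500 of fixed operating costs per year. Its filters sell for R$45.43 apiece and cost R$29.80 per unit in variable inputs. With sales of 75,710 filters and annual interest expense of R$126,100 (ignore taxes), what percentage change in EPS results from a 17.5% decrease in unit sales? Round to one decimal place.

-48.9%

Contribution at this volume is 75,710 × R$15.63 = R$1,183,347.30.
Operating income = contribution − fixed costs = R$1,183,347.30 − R$633,500 = R$549,847.30.
After interest of R$126,100.00, pre-tax earnings = R$423,747.30.
Degree of combined leverage = contribution ÷ (EBIT − I) = R$1,183,347.30 ÷ R$423,747.30 = 2.7926.
%ΔEPS = DCL × %ΔSales = 2.7926 × -17.5% = -48.9%.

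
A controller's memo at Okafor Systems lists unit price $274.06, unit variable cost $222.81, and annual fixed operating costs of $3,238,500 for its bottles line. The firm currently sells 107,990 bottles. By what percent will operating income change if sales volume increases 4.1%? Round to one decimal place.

Contribution at this volume is 107,990 × $51.25 = $5,534,487.50.
EBIT = $5,534,487.50 − $3,238,500 = $2,295,987.50.
So DOL = total CM / EBIT = $5,534,487.50 / $2,295,987.50 = 2.4105.
Operating income changes by 2.4105 × +4.1% = +9.9%.

+9.9%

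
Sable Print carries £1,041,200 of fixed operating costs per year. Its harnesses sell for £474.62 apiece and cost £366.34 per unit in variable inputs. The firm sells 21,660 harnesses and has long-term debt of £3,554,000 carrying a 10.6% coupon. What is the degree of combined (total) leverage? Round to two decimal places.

2.53

Total contribution margin = 21,660 × £108.28 = £2,345,344.80.
Operating income = contribution − fixed costs = £2,345,344.80 − £1,041,200 = £1,304,144.80. Interest = £376,724.00, so EBIT − I = £927,420.80.
DCL = contribution ÷ (EBIT − I) = £2,345,344.80 ÷ £927,420.80 = 2.5289.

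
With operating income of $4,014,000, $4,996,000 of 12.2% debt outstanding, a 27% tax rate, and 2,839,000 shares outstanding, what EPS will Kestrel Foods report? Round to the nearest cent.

Interest = $609,512.00, so EBT = $4,014,000 − $609,512.00 = $3,404,488.00.
Net income = $3,404,488.00 × (1 − 0.27) = $2,485,276.24.
EPS = $2,485,276.24 ÷ 2,839,000 = $0.88.

$0.88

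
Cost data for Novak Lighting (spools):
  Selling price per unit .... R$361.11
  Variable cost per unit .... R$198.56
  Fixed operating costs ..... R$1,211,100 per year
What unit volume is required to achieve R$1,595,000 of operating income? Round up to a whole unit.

17,263 spools

Contribution margin per unit = R$361.11 − R$198.56 = R$162.55.
Units = (FC + target) / CM = (R$1,211,100 + R$1,595,000) / R$162.55 = 17,263.00, so 17,263 spools.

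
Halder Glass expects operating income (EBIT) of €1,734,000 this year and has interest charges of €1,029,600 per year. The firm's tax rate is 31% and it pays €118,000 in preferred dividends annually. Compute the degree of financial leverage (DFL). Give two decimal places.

3.25

Annual interest charges come to €1,029,600.00.
Preferred dividends grossed up pre-tax: €118,000 / (1 − 0.31) = €171,014.49.
DFL = EBIT ÷ [EBIT − I − D_p/(1−t)] = €1,734,000 ÷ [€1,734,000 − €1,029,600.00 − €171,014.49] = €1,734,000 ÷ €533,385.51 = 3.2509.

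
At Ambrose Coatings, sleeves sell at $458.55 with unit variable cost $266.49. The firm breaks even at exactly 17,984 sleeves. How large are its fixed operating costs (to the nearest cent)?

Each unit contributes $458.55 − $266.49 = $192.06.
Since BE = FC / CM, FC = 17,984 × $192.06 = $3,454,007.04.

$3,454,007.04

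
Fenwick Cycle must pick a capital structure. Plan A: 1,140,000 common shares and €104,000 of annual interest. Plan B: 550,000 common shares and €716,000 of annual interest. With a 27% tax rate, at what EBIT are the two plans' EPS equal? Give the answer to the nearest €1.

€1,286,508

At indifference, (EBIT − 104,000)(1 − t)/1,140,000 = (EBIT − 716,000)(1 − t)/550,000.
Cancelling (1 − t) and cross-multiplying: 550,000·(EBIT − 104,000) = 1,140,000·(EBIT − 716,000).
Solving, EBIT = (716,000·1,140,000 − 104,000·550,000) / (1,140,000 − 550,000) = 759,040,000,000 / 590,000 = 1,286,508.47.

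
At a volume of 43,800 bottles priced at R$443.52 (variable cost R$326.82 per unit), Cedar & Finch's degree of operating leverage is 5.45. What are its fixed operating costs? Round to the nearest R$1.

Contribution at this volume is 43,800 × R$116.70 = R$5,111,460.00.
DOL = contribution / EBIT, so EBIT = R$5,111,460.00 / 5.45 = R$937,882.57.
And FC = contribution − EBIT = R$5,111,460.00 − R$937,882.57 = R$4,173,577.

R$4,173,577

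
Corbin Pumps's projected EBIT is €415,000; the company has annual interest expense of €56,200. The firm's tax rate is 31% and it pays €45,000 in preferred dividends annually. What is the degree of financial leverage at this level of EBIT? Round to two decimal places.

Annual interest charges come to €56,200.00.
Pre-tax preferred-dividend burden = €45,000 ÷ (1 − 0.31) = €65,217.39.
DFL = EBIT ÷ [EBIT − I − D_p/(1−t)] = €415,000 ÷ [€415,000 − €56,200.00 − €65,217.39] = €415,000 ÷ €293,582.61 = 1.4136.

1.41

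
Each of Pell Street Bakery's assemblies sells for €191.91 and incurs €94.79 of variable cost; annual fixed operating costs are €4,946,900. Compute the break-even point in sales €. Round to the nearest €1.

Contribution margin per unit = €191.91 − €94.79 = €97.12, a CM ratio of €97.12 ÷ €191.91 = 0.5061.
Break-even sales = FC ÷ CM ratio = €4,946,900 × €191.91 / €97.12 = €9,775,119.

€9,775,119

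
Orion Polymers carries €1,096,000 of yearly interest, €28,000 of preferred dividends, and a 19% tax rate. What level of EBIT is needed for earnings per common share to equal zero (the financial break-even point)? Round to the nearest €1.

€1,130,568

Grossing the preferred dividend up to pre-tax terms: €28,000 / (1 − 0.19) = €34,567.90.
EPS = 0 when EBIT covers interest plus the pre-tax preferred burden: €1,096,000 + €34,567.90 = €1,130,567.90.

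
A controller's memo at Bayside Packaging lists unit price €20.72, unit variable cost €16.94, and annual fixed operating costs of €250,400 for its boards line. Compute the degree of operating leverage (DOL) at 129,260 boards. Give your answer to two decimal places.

Contribution at this volume is 129,260 × €3.78 = €488,602.80.
Subtracting fixed costs: EBIT = €488,602.80 − €250,400 = €238,202.80.
Degree of operating leverage = €488,602.80 / €238,202.80 = 2.0512.

2.05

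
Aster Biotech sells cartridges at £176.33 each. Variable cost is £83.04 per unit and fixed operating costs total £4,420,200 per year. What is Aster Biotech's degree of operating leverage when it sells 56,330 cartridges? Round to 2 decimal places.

6.29

At 56,330 units, contribution = 56,330 × £93.29 = £5,255,025.70.
EBIT = £5,255,025.70 − £4,420,200 = £834,825.70.
Degree of operating leverage = £5,255,025.70 / £834,825.70 = 6.2948.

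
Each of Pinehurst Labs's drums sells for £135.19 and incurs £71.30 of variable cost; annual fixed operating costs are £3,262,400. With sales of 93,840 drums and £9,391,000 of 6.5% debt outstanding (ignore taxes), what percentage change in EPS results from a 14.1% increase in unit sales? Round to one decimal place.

Contribution at this volume is 93,840 × £63.89 = £5,995,437.60.
Subtracting fixed costs: EBIT = £5,995,437.60 − £3,262,400 = £2,733,037.60.
Interest = £610,415.00, so EBIT − I = £2,122,622.60.
Degree of combined leverage = contribution ÷ (EBIT − I) = £5,995,437.60 ÷ £2,122,622.60 = 2.8245.
EPS therefore changes by 2.8245 × (+14.1%) = +39.8%.

+39.8%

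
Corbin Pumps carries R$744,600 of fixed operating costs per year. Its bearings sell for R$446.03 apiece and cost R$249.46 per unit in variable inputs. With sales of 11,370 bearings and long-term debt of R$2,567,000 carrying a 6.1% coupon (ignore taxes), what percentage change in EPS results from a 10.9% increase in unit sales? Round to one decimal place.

+18.3%

At 11,370 units, contribution = 11,370 × R$196.57 = R$2,235,000.90.
Subtracting fixed costs: EBIT = R$2,235,000.90 − R$744,600 = R$1,490,400.90.
After interest of R$156,587.00, pre-tax earnings = R$1,333,813.90.
Degree of combined leverage = contribution ÷ (EBIT − I) = R$2,235,000.90 ÷ R$1,333,813.90 = 1.6756.
%ΔEPS = DCL × %ΔSales = 1.6756 × +10.9% = +18.3%.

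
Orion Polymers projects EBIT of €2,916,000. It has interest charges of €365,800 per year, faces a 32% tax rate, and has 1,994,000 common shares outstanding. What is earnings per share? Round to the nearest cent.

€0.87

Interest = €365,800.00, so EBT = €2,916,000 − €365,800.00 = €2,550,200.00.
Net income = €2,550,200.00 × (1 − 0.32) = €1,734,136.00.
Per share: €1,734,136.00 / 1,994,000 shares = €0.87.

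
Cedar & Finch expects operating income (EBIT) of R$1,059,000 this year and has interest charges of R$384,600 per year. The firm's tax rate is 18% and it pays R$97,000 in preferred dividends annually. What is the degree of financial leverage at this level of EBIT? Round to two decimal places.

Annual interest charges come to R$384,600.00.
Preferred dividends grossed up pre-tax: R$97,000 / (1 − 0.18) = R$118,292.68.
DFL = EBIT ÷ [EBIT − I − D_p/(1−t)] = R$1,059,000 ÷ [R$1,059,000 − R$384,600.00 − R$118,292.68] = R$1,059,000 ÷ R$556,107.32 = 1.9043.

1.90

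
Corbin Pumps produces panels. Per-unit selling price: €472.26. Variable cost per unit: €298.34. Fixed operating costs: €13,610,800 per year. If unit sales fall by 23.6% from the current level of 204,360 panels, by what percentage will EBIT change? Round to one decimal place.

Contribution at this volume is 204,360 × €173.92 = €35,542,291.20.
Operating income = contribution − fixed costs = €35,542,291.20 − €13,610,800 = €21,931,491.20.
Degree of operating leverage = €35,542,291.20 / €21,931,491.20 = 1.6206.
So EBIT moves 1.6206 × (-23.6%) = -38.2%.

-38.2%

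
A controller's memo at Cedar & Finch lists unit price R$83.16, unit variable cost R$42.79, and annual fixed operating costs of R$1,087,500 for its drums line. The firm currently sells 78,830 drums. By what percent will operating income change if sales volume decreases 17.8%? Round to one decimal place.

-27.0%

Contribution at this volume is 78,830 × R$40.37 = R$3,182,367.10.
Operating income = contribution − fixed costs = R$3,182,367.10 − R$1,087,500 = R$2,094,867.10.
So DOL = total CM / EBIT = R$3,182,367.10 / R$2,094,867.10 = 1.5191.
%ΔEBIT = DOL × %ΔSales = 1.5191 × -17.8% = -27.0%.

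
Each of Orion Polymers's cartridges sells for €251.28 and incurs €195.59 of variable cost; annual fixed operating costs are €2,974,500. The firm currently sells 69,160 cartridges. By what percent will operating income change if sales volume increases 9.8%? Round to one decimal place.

Contribution at this volume is 69,160 × €55.69 = €3,851,520.40.
EBIT = €3,851,520.40 − €2,974,500 = €877,020.40.
DOL = contribution ÷ EBIT = €3,851,520.40 ÷ €877,020.40 = 4.3916.
So EBIT moves 4.3916 × (+9.8%) = +43.0%.

+43.0%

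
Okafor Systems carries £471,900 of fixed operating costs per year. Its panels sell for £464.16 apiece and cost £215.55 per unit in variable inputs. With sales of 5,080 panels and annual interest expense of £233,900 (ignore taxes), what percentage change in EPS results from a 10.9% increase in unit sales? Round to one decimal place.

Contribution at this volume is 5,080 × £248.61 = £1,262,938.80.
EBIT = £1,262,938.80 − £471,900 = £791,038.80.
Interest = £233,900.00, so EBIT − I = £557,138.80.
DCL = total CM / (EBIT − I) = £1,262,938.80 / £557,138.80 = 2.2668.
EPS therefore changes by 2.2668 × (+10.9%) = +24.7%.

+24.7%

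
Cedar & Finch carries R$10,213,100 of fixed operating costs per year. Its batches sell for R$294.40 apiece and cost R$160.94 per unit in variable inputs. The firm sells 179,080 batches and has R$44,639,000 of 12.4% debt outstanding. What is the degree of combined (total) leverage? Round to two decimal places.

Total contribution margin = 179,080 × R$133.46 = R$23,900,016.80.
Operating income = contribution − fixed costs = R$23,900,016.80 − R$10,213,100 = R$13,686,916.80. Interest = R$5,535,236.00.
DOL = R$23,900,016.80 ÷ R$13,686,916.80 = 1.7462; DFL = R$13,686,916.80 ÷ R$8,151,680.80 = 1.6790.
DCL = DOL × DFL = 1.7462 × 1.6790 = 2.9319.

2.93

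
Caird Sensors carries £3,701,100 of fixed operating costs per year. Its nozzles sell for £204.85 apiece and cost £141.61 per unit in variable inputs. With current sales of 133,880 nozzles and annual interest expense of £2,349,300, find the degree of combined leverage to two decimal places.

3.50

Total contribution margin = 133,880 × £63.24 = £8,466,571.20.
Subtracting fixed costs: EBIT = £8,466,571.20 − £3,701,100 = £4,765,471.20. Interest = £2,349,300.00.
DOL = £8,466,571.20 ÷ £4,765,471.20 = 1.7766; DFL = £4,765,471.20 ÷ £2,416,171.20 = 1.9723.
DCL = DOL × DFL = 1.7766 × 1.9723 = 3.5040.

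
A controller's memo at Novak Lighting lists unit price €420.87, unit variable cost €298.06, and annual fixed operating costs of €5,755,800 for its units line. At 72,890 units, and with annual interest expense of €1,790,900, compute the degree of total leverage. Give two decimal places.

At 72,890 units, contribution = 72,890 × €122.81 = €8,951,620.90.
EBIT = €8,951,620.90 − €5,755,800 = €3,195,820.90. Interest = €1,790,900.00.
DOL = €8,951,620.90 ÷ €3,195,820.90 = 2.8010; DFL = €3,195,820.90 ÷ €1,404,920.90 = 2.2747.
DCL = DOL × DFL = 2.8010 × 2.2747 = 6.3714.

6.37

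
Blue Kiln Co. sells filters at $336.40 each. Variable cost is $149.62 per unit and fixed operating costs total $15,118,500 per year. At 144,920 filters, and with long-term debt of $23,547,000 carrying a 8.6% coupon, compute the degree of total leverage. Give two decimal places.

2.73

At 144,920 units, contribution = 144,920 × $186.78 = $27,068,157.60.
Subtracting fixed costs: EBIT = $27,068,157.60 − $15,118,500 = $11,949,657.60. Interest = $2,025,042.00.
DOL = $27,068,157.60 ÷ $11,949,657.60 = 2.2652; DFL = $11,949,657.60 ÷ $9,924,615.60 = 1.2040.
DCL = DOL × DFL = 2.2652 × 1.2040 = 2.7273.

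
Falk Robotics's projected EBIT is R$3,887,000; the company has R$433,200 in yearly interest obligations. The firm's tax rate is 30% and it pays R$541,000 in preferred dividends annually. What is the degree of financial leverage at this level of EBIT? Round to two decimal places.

1.45

Interest = R$433,200.00.
Pre-tax preferred-dividend burden = R$541,000 ÷ (1 − 0.30) = R$772,857.14.
DFL = EBIT ÷ [EBIT − I − D_p/(1−t)] = R$3,887,000 ÷ [R$3,887,000 − R$433,200.00 − R$772,857.14] = R$3,887,000 ÷ R$2,680,942.86 = 1.4499.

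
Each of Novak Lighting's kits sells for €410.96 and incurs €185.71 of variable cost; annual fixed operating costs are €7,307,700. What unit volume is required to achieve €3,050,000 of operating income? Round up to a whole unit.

45,984 kits

Each unit contributes €410.96 − €185.71 = €225.25.
Units = (FC + target) / CM = (€7,307,700 + €3,050,000) / €225.25 = 45,983.13, so 45,984 kits.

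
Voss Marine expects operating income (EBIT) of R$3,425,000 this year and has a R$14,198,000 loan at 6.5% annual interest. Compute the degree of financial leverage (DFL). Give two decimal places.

Interest = R$922,870.00.
Degree of financial leverage = EBIT / (EBIT − interest) = R$3,425,000 / R$2,502,130.00 = 1.3688.

1.37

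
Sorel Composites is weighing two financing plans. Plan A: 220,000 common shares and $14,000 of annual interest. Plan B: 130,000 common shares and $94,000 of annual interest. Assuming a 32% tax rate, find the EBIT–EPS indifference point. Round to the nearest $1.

At indifference, (EBIT − 14,000)(1 − t)/220,000 = (EBIT − 94,000)(1 − t)/130,000.
The (1 − t) factor cancels: (EBIT − 14,000) × 130,000 = (EBIT − 94,000) × 220,000.
EBIT × (220,000 − 130,000) = 94,000 × 220,000 − 14,000 × 130,000 = 18,860,000,000, so EBIT = 18,860,000,000 ÷ 90,000 = 209,555.56.

$209,556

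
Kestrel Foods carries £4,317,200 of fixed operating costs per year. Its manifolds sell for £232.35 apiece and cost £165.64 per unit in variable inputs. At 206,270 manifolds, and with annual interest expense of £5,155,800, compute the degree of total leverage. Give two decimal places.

3.21

Contribution at this volume is 206,270 × £66.71 = £13,760,271.70.
Operating income = contribution − fixed costs = £13,760,271.70 − £4,317,200 = £9,443,071.70. Interest = £5,155,800.00, so EBIT − I = £4,287,271.70.
DCL = contribution ÷ (EBIT − I) = £13,760,271.70 ÷ £4,287,271.70 = 3.2096.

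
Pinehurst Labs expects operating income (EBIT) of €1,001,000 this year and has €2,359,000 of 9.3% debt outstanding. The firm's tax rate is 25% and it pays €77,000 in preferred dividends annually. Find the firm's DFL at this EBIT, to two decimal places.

Interest = €219,387.00.
Preferred dividends grossed up pre-tax: €77,000 / (1 − 0.25) = €102,666.67.
DFL = EBIT ÷ [EBIT − I − D_p/(1−t)] = €1,001,000 ÷ [€1,001,000 − €219,387.00 − €102,666.67] = €1,001,000 ÷ €678,946.33 = 1.4743.

1.47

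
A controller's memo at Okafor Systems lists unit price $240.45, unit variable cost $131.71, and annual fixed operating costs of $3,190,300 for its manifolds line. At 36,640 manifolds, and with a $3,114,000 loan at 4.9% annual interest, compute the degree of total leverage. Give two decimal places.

6.21

At 36,640 units, contribution = 36,640 × $108.74 = $3,984,233.60.
Operating income = contribution − fixed costs = $3,984,233.60 − $3,190,300 = $793,933.60. Interest = $152,586.00, so EBIT − I = $641,347.60.
Degree of total leverage = total CM / (EBIT − interest) = $3,984,233.60 / $641,347.60 = 6.2123.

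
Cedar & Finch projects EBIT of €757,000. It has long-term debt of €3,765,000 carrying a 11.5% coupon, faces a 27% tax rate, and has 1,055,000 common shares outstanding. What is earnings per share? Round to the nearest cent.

Interest = €432,975.00, so EBT = €757,000 − €432,975.00 = €324,025.00.
Net income = €324,025.00 × (1 − 0.27) = €236,538.25.
Per share: €236,538.25 / 1,055,000 shares = €0.22.

€0.22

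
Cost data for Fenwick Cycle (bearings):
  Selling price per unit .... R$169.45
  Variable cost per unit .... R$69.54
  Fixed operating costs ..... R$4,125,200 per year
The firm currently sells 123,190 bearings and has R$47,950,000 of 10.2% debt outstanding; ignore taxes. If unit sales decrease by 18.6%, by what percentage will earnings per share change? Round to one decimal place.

-69.5%

Contribution at this volume is 123,190 × R$99.91 = R$12,307,912.90.
EBIT = R$12,307,912.90 − R$4,125,200 = R$8,182,712.90.
Interest = R$4,890,900.00, so EBIT − I = R$3,291,812.90.
DCL = total CM / (EBIT − I) = R$12,307,912.90 / R$3,291,812.90 = 3.7389.
EPS therefore changes by 3.7389 × (-18.6%) = -69.5%.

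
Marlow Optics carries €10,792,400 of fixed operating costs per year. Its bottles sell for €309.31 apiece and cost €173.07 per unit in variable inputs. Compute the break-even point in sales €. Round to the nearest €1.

€24,502,329

CM per unit = €309.31 − €173.07 = €136.24; CM ratio = €136.24 / €309.31 = 0.4405.
Break-even sales = FC ÷ CM ratio = €10,792,400 × €309.31 / €136.24 = €24,502,329.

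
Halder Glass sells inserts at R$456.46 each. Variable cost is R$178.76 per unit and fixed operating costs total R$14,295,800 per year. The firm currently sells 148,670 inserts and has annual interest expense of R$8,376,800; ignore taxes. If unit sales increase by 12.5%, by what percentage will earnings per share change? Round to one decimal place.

+27.7%

Contribution at this volume is 148,670 × R$277.70 = R$41,285,659.00.
EBIT = R$41,285,659.00 − R$14,295,800 = R$26,989,859.00.
Interest = R$8,376,800.00, so EBIT − I = R$18,613,059.00.
Degree of combined leverage = contribution ÷ (EBIT − I) = R$41,285,659.00 ÷ R$18,613,059.00 = 2.2181.
EPS therefore changes by 2.2181 × (+12.5%) = +27.7%.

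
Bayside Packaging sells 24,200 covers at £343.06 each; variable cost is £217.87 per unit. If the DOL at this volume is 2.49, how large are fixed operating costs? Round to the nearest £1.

At 24,200 units, contribution = 24,200 × £125.19 = £3,029,598.00.
Since DOL = CM ÷ EBIT, EBIT = £3,029,598.00 ÷ 2.49 = £1,216,706.02.
Fixed costs = CM − EBIT = £3,029,598.00 − £1,216,706.02 = £1,812,892.

£1,812,892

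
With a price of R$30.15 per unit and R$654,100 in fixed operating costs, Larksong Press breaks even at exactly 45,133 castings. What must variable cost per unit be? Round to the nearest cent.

At break-even, FC = Q × (P − VC), so P − VC = R$654,100 ÷ 45,133 = R$14.4927.
Hence VC = price − CM = R$30.15 − R$14.4927 = R$15.66.

R$15.66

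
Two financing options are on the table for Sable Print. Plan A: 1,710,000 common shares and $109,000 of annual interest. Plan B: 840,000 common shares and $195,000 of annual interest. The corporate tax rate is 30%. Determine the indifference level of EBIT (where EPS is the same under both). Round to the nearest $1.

$278,034

Set EPS_A = EPS_B: (EBIT − $109,000)(1 − 0.30) ÷ 1,710,000 = (EBIT − $195,000)(1 − 0.30) ÷ 840,000.
Cancelling (1 − t) and cross-multiplying: 840,000·(EBIT − 109,000) = 1,710,000·(EBIT − 195,000).
EBIT × (1,710,000 − 840,000) = 195,000 × 1,710,000 − 109,000 × 840,000 = 241,890,000,000, so EBIT = 241,890,000,000 ÷ 870,000 = 278,034.48.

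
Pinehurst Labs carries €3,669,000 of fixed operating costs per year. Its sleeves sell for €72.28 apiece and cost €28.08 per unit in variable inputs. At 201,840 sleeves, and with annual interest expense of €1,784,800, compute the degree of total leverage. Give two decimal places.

2.57

Contribution at this volume is 201,840 × €44.20 = €8,921,328.00.
EBIT = €8,921,328.00 − €3,669,000 = €5,252,328.00. Interest = €1,784,800.00, so EBIT − I = €3,467,528.00.
Degree of total leverage = total CM / (EBIT − interest) = €8,921,328.00 / €3,467,528.00 = 2.5728.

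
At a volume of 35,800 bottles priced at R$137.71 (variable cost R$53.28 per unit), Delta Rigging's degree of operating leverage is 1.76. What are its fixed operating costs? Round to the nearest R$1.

Total contribution margin = 35,800 × R$84.43 = R$3,022,594.00.
Since DOL = CM ÷ EBIT, EBIT = R$3,022,594.00 ÷ 1.76 = R$1,717,382.95.
Fixed costs = CM − EBIT = R$3,022,594.00 − R$1,717,382.95 = R$1,305,211.

R$1,305,211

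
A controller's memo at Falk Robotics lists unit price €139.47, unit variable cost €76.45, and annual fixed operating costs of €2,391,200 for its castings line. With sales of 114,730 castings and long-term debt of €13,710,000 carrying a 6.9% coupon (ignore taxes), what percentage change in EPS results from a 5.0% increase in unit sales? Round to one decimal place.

+9.3%

At 114,730 units, contribution = 114,730 × €63.02 = €7,230,284.60.
Subtracting fixed costs: EBIT = €7,230,284.60 − €2,391,200 = €4,839,084.60.
Interest = €945,990.00, so EBIT − I = €3,893,094.60.
Degree of combined leverage = contribution ÷ (EBIT − I) = €7,230,284.60 ÷ €3,893,094.60 = 1.8572.
%ΔEPS = DCL × %ΔSales = 1.8572 × +5.0% = +9.3%.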